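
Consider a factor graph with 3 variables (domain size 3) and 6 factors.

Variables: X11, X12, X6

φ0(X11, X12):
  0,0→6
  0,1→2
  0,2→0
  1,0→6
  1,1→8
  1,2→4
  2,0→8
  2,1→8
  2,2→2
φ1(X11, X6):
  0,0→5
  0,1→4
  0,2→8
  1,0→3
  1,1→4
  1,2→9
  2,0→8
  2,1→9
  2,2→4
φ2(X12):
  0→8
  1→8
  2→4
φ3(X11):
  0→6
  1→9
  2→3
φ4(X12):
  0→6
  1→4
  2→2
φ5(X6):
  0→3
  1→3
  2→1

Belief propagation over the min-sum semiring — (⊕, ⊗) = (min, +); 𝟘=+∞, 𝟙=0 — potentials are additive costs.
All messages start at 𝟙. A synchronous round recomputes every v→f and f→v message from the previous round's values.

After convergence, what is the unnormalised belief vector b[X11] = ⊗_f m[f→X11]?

init: all messages = 𝟙 over 3 values
r1 m[φ0→X11] = [0, 4, 2]
r1 m[φ0→X12] = [6, 2, 0]
r1 m[φ1→X11] = [4, 3, 4]
r1 m[φ1→X6] = [3, 4, 4]
r1 m[φ2→X12] = [8, 8, 4]
r1 m[φ3→X11] = [6, 9, 3]
r1 m[φ4→X12] = [6, 4, 2]
r1 m[φ5→X6] = [3, 3, 1]
r1 m[X11→φ0] = [0, 0, 0]
r1 m[X11→φ1] = [0, 0, 0]
r1 m[X11→φ3] = [0, 0, 0]
r1 m[X12→φ0] = [0, 0, 0]
r1 m[X12→φ2] = [0, 0, 0]
r1 m[X12→φ4] = [0, 0, 0]
r1 m[X6→φ1] = [0, 0, 0]
r1 m[X6→φ5] = [0, 0, 0]
r2 m[φ0→X11] = [0, 4, 2]
r2 m[φ0→X12] = [6, 2, 0]
r2 m[φ1→X11] = [4, 3, 4]
r2 m[φ1→X6] = [3, 4, 4]
r2 m[φ2→X12] = [8, 8, 4]
r2 m[φ3→X11] = [6, 9, 3]
r2 m[φ4→X12] = [6, 4, 2]
r2 m[φ5→X6] = [3, 3, 1]
r2 m[X11→φ0] = [10, 12, 7]
r2 m[X11→φ1] = [6, 13, 5]
r2 m[X11→φ3] = [4, 7, 6]
r2 m[X12→φ0] = [14, 12, 6]
r2 m[X12→φ2] = [12, 6, 2]
r2 m[X12→φ4] = [14, 10, 4]
r2 m[X6→φ1] = [3, 3, 1]
r2 m[X6→φ5] = [3, 4, 4]
r3 m[φ0→X11] = [6, 10, 8]
r3 m[φ0→X12] = [15, 12, 9]
r3 m[φ1→X11] = [7, 6, 5]
r3 m[φ1→X6] = [11, 10, 9]
r3 m[φ2→X12] = [8, 8, 4]
r3 m[φ3→X11] = [6, 9, 3]
r3 m[φ4→X12] = [6, 4, 2]
r3 m[φ5→X6] = [3, 3, 1]
r3 m[X11→φ0] = [10, 12, 7]
r3 m[X11→φ1] = [6, 13, 5]
r3 m[X11→φ3] = [4, 7, 6]
r3 m[X12→φ0] = [14, 12, 6]
r3 m[X12→φ2] = [12, 6, 2]
r3 m[X12→φ4] = [14, 10, 4]
r3 m[X6→φ1] = [3, 3, 1]
r3 m[X6→φ5] = [3, 4, 4]
r4 m[φ0→X11] = [6, 10, 8]
r4 m[φ0→X12] = [15, 12, 9]
r4 m[φ1→X11] = [7, 6, 5]
r4 m[φ1→X6] = [11, 10, 9]
r4 m[φ2→X12] = [8, 8, 4]
r4 m[φ3→X11] = [6, 9, 3]
r4 m[φ4→X12] = [6, 4, 2]
r4 m[φ5→X6] = [3, 3, 1]
r4 m[X11→φ0] = [13, 15, 8]
r4 m[X11→φ1] = [12, 19, 11]
r4 m[X11→φ3] = [13, 16, 13]
r4 m[X12→φ0] = [14, 12, 6]
r4 m[X12→φ2] = [21, 16, 11]
r4 m[X12→φ4] = [23, 20, 13]
r4 m[X6→φ1] = [3, 3, 1]
r4 m[X6→φ5] = [11, 10, 9]
r5 m[φ0→X11] = [6, 10, 8]
r5 m[φ0→X12] = [16, 15, 10]
r5 m[φ1→X11] = [7, 6, 5]
r5 m[φ1→X6] = [17, 16, 15]
r5 m[φ2→X12] = [8, 8, 4]
r5 m[φ3→X11] = [6, 9, 3]
r5 m[φ4→X12] = [6, 4, 2]
r5 m[φ5→X6] = [3, 3, 1]
r5 m[X11→φ0] = [13, 15, 8]
r5 m[X11→φ1] = [12, 19, 11]
r5 m[X11→φ3] = [13, 16, 13]
r5 m[X12→φ0] = [14, 12, 6]
r5 m[X12→φ2] = [21, 16, 11]
r5 m[X12→φ4] = [23, 20, 13]
r5 m[X6→φ1] = [3, 3, 1]
r5 m[X6→φ5] = [11, 10, 9]
r6 m[φ0→X11] = [6, 10, 8]
r6 m[φ0→X12] = [16, 15, 10]
r6 m[φ1→X11] = [7, 6, 5]
r6 m[φ1→X6] = [17, 16, 15]
r6 m[φ2→X12] = [8, 8, 4]
r6 m[φ3→X11] = [6, 9, 3]
r6 m[φ4→X12] = [6, 4, 2]
r6 m[φ5→X6] = [3, 3, 1]
r6 m[X11→φ0] = [13, 15, 8]
r6 m[X11→φ1] = [12, 19, 11]
r6 m[X11→φ3] = [13, 16, 13]
r6 m[X12→φ0] = [14, 12, 6]
r6 m[X12→φ2] = [22, 19, 12]
r6 m[X12→φ4] = [24, 23, 14]
r6 m[X6→φ1] = [3, 3, 1]
r6 m[X6→φ5] = [17, 16, 15]
r7 m[φ0→X11] = [6, 10, 8]
r7 m[φ0→X12] = [16, 15, 10]
r7 m[φ1→X11] = [7, 6, 5]
r7 m[φ1→X6] = [17, 16, 15]
r7 m[φ2→X12] = [8, 8, 4]
r7 m[φ3→X11] = [6, 9, 3]
r7 m[φ4→X12] = [6, 4, 2]
r7 m[φ5→X6] = [3, 3, 1]
r7 m[X11→φ0] = [13, 15, 8]
r7 m[X11→φ1] = [12, 19, 11]
r7 m[X11→φ3] = [13, 16, 13]
r7 m[X12→φ0] = [14, 12, 6]
r7 m[X12→φ2] = [22, 19, 12]
r7 m[X12→φ4] = [24, 23, 14]
r7 m[X6→φ1] = [3, 3, 1]
r7 m[X6→φ5] = [17, 16, 15]
fixed point reached at round 7
b[X11] = ⊗ incoming = [19, 25, 16]

b[X11] = [19, 25, 16]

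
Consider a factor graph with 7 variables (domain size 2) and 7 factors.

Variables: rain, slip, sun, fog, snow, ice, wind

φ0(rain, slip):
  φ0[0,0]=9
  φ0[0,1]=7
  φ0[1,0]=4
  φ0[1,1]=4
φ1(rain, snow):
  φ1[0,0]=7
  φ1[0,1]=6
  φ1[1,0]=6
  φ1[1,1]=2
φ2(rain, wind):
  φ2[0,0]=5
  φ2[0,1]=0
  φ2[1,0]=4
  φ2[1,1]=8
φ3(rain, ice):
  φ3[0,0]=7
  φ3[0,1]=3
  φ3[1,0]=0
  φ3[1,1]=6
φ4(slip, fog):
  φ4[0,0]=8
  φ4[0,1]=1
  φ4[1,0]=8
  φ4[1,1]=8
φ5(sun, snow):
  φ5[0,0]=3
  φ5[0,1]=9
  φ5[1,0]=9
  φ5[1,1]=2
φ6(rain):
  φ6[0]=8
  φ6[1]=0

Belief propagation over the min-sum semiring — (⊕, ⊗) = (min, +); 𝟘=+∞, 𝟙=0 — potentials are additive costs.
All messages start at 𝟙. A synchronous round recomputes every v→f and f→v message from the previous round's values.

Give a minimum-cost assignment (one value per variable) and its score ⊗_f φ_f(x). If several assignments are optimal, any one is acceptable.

assignment: (rain=1, slip=0, sun=1, fog=1, snow=1, ice=0, wind=0); score = 13

init: all messages = 𝟙 over 2 values
r1 m[φ0→rain] = [7, 4]
r1 m[φ0→slip] = [4, 4]
r1 m[φ1→rain] = [6, 2]
r1 m[φ1→snow] = [6, 2]
r1 m[φ2→rain] = [0, 4]
r1 m[φ2→wind] = [4, 0]
r1 m[φ3→rain] = [3, 0]
r1 m[φ3→ice] = [0, 3]
r1 m[φ4→slip] = [1, 8]
r1 m[φ4→fog] = [8, 1]
r1 m[φ5→sun] = [3, 2]
r1 m[φ5→snow] = [3, 2]
r1 m[φ6→rain] = [8, 0]
r1 m[rain→φ0] = [0, 0]
r1 m[rain→φ1] = [0, 0]
r1 m[rain→φ2] = [0, 0]
r1 m[rain→φ3] = [0, 0]
r1 m[rain→φ6] = [0, 0]
r1 m[slip→φ0] = [0, 0]
r1 m[slip→φ4] = [0, 0]
r1 m[sun→φ5] = [0, 0]
r1 m[fog→φ4] = [0, 0]
r1 m[snow→φ1] = [0, 0]
r1 m[snow→φ5] = [0, 0]
r1 m[ice→φ3] = [0, 0]
r1 m[wind→φ2] = [0, 0]
r2 m[φ0→rain] = [7, 4]
r2 m[φ0→slip] = [4, 4]
r2 m[φ1→rain] = [6, 2]
r2 m[φ1→snow] = [6, 2]
r2 m[φ2→rain] = [0, 4]
r2 m[φ2→wind] = [4, 0]
r2 m[φ3→rain] = [3, 0]
r2 m[φ3→ice] = [0, 3]
r2 m[φ4→slip] = [1, 8]
r2 m[φ4→fog] = [8, 1]
r2 m[φ5→sun] = [3, 2]
r2 m[φ5→snow] = [3, 2]
r2 m[φ6→rain] = [8, 0]
r2 m[rain→φ0] = [17, 6]
r2 m[rain→φ1] = [18, 8]
r2 m[rain→φ2] = [24, 6]
r2 m[rain→φ3] = [21, 10]
r2 m[rain→φ6] = [16, 10]
r2 m[slip→φ0] = [1, 8]
r2 m[slip→φ4] = [4, 4]
r2 m[sun→φ5] = [0, 0]
r2 m[fog→φ4] = [0, 0]
r2 m[snow→φ1] = [3, 2]
r2 m[snow→φ5] = [6, 2]
r2 m[ice→φ3] = [0, 0]
r2 m[wind→φ2] = [0, 0]
r3 m[φ0→rain] = [10, 5]
r3 m[φ0→slip] = [10, 10]
r3 m[φ1→rain] = [8, 4]
r3 m[φ1→snow] = [14, 10]
r3 m[φ2→rain] = [0, 4]
r3 m[φ2→wind] = [10, 14]
r3 m[φ3→rain] = [3, 0]
r3 m[φ3→ice] = [10, 16]
r3 m[φ4→slip] = [1, 8]
r3 m[φ4→fog] = [12, 5]
r3 m[φ5→sun] = [9, 4]
r3 m[φ5→snow] = [3, 2]
r3 m[φ6→rain] = [8, 0]
r3 m[rain→φ0] = [17, 6]
r3 m[rain→φ1] = [18, 8]
r3 m[rain→φ2] = [24, 6]
r3 m[rain→φ3] = [21, 10]
r3 m[rain→φ6] = [16, 10]
r3 m[slip→φ0] = [1, 8]
r3 m[slip→φ4] = [4, 4]
r3 m[sun→φ5] = [0, 0]
r3 m[fog→φ4] = [0, 0]
r3 m[snow→φ1] = [3, 2]
r3 m[snow→φ5] = [6, 2]
r3 m[ice→φ3] = [0, 0]
r3 m[wind→φ2] = [0, 0]
r4 m[φ0→rain] = [10, 5]
r4 m[φ0→slip] = [10, 10]
r4 m[φ1→rain] = [8, 4]
r4 m[φ1→snow] = [14, 10]
r4 m[φ2→rain] = [0, 4]
r4 m[φ2→wind] = [10, 14]
r4 m[φ3→rain] = [3, 0]
r4 m[φ3→ice] = [10, 16]
r4 m[φ4→slip] = [1, 8]
r4 m[φ4→fog] = [12, 5]
r4 m[φ5→sun] = [9, 4]
r4 m[φ5→snow] = [3, 2]
r4 m[φ6→rain] = [8, 0]
r4 m[rain→φ0] = [19, 8]
r4 m[rain→φ1] = [21, 9]
r4 m[rain→φ2] = [29, 9]
r4 m[rain→φ3] = [26, 13]
r4 m[rain→φ6] = [21, 13]
r4 m[slip→φ0] = [1, 8]
r4 m[slip→φ4] = [10, 10]
r4 m[sun→φ5] = [0, 0]
r4 m[fog→φ4] = [0, 0]
r4 m[snow→φ1] = [3, 2]
r4 m[snow→φ5] = [14, 10]
r4 m[ice→φ3] = [0, 0]
r4 m[wind→φ2] = [0, 0]
r5 m[φ0→rain] = [10, 5]
r5 m[φ0→slip] = [12, 12]
r5 m[φ1→rain] = [8, 4]
r5 m[φ1→snow] = [15, 11]
r5 m[φ2→rain] = [0, 4]
r5 m[φ2→wind] = [13, 17]
r5 m[φ3→rain] = [3, 0]
r5 m[φ3→ice] = [13, 19]
r5 m[φ4→slip] = [1, 8]
r5 m[φ4→fog] = [18, 11]
r5 m[φ5→sun] = [17, 12]
r5 m[φ5→snow] = [3, 2]
r5 m[φ6→rain] = [8, 0]
r5 m[rain→φ0] = [19, 8]
r5 m[rain→φ1] = [21, 9]
r5 m[rain→φ2] = [29, 9]
r5 m[rain→φ3] = [26, 13]
r5 m[rain→φ6] = [21, 13]
r5 m[slip→φ0] = [1, 8]
r5 m[slip→φ4] = [10, 10]
r5 m[sun→φ5] = [0, 0]
r5 m[fog→φ4] = [0, 0]
r5 m[snow→φ1] = [3, 2]
r5 m[snow→φ5] = [14, 10]
r5 m[ice→φ3] = [0, 0]
r5 m[wind→φ2] = [0, 0]
r6 m[φ0→rain] = [10, 5]
r6 m[φ0→slip] = [12, 12]
r6 m[φ1→rain] = [8, 4]
r6 m[φ1→snow] = [15, 11]
r6 m[φ2→rain] = [0, 4]
r6 m[φ2→wind] = [13, 17]
r6 m[φ3→rain] = [3, 0]
r6 m[φ3→ice] = [13, 19]
r6 m[φ4→slip] = [1, 8]
r6 m[φ4→fog] = [18, 11]
r6 m[φ5→sun] = [17, 12]
r6 m[φ5→snow] = [3, 2]
r6 m[φ6→rain] = [8, 0]
r6 m[rain→φ0] = [19, 8]
r6 m[rain→φ1] = [21, 9]
r6 m[rain→φ2] = [29, 9]
r6 m[rain→φ3] = [26, 13]
r6 m[rain→φ6] = [21, 13]
r6 m[slip→φ0] = [1, 8]
r6 m[slip→φ4] = [12, 12]
r6 m[sun→φ5] = [0, 0]
r6 m[fog→φ4] = [0, 0]
r6 m[snow→φ1] = [3, 2]
r6 m[snow→φ5] = [15, 11]
r6 m[ice→φ3] = [0, 0]
r6 m[wind→φ2] = [0, 0]
r7 m[φ0→rain] = [10, 5]
r7 m[φ0→slip] = [12, 12]
r7 m[φ1→rain] = [8, 4]
r7 m[φ1→snow] = [15, 11]
r7 m[φ2→rain] = [0, 4]
r7 m[φ2→wind] = [13, 17]
r7 m[φ3→rain] = [3, 0]
r7 m[φ3→ice] = [13, 19]
r7 m[φ4→slip] = [1, 8]
r7 m[φ4→fog] = [20, 13]
r7 m[φ5→sun] = [18, 13]
r7 m[φ5→snow] = [3, 2]
r7 m[φ6→rain] = [8, 0]
r7 m[rain→φ0] = [19, 8]
r7 m[rain→φ1] = [21, 9]
r7 m[rain→φ2] = [29, 9]
r7 m[rain→φ3] = [26, 13]
r7 m[rain→φ6] = [21, 13]
r7 m[slip→φ0] = [1, 8]
r7 m[slip→φ4] = [12, 12]
r7 m[sun→φ5] = [0, 0]
r7 m[fog→φ4] = [0, 0]
r7 m[snow→φ1] = [3, 2]
r7 m[snow→φ5] = [15, 11]
r7 m[ice→φ3] = [0, 0]
r7 m[wind→φ2] = [0, 0]
r8 m[φ0→rain] = [10, 5]
r8 m[φ0→slip] = [12, 12]
r8 m[φ1→rain] = [8, 4]
r8 m[φ1→snow] = [15, 11]
r8 m[φ2→rain] = [0, 4]
r8 m[φ2→wind] = [13, 17]
r8 m[φ3→rain] = [3, 0]
r8 m[φ3→ice] = [13, 19]
r8 m[φ4→slip] = [1, 8]
r8 m[φ4→fog] = [20, 13]
r8 m[φ5→sun] = [18, 13]
r8 m[φ5→snow] = [3, 2]
r8 m[φ6→rain] = [8, 0]
r8 m[rain→φ0] = [19, 8]
r8 m[rain→φ1] = [21, 9]
r8 m[rain→φ2] = [29, 9]
r8 m[rain→φ3] = [26, 13]
r8 m[rain→φ6] = [21, 13]
r8 m[slip→φ0] = [1, 8]
r8 m[slip→φ4] = [12, 12]
r8 m[sun→φ5] = [0, 0]
r8 m[fog→φ4] = [0, 0]
r8 m[snow→φ1] = [3, 2]
r8 m[snow→φ5] = [15, 11]
r8 m[ice→φ3] = [0, 0]
r8 m[wind→φ2] = [0, 0]
fixed point reached at round 8
traceback from rain: (rain=1, slip=0, sun=1, fog=1, snow=1, ice=0, wind=0), score=13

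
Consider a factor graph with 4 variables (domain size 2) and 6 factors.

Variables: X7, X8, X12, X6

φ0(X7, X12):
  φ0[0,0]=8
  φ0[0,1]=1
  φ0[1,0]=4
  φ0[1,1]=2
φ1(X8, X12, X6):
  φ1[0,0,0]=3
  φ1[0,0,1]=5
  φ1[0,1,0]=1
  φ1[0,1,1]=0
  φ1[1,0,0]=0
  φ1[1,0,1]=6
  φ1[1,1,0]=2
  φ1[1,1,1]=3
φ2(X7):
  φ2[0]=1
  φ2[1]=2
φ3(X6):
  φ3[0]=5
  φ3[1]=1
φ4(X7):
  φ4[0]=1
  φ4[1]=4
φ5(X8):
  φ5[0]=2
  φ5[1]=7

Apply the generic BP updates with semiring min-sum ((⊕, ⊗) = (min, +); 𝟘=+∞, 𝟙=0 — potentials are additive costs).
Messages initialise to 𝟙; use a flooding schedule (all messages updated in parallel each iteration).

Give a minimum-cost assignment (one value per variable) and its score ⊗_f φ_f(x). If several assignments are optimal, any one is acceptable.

init: all messages = 𝟙 over 2 values
r1 m[φ0→X7] = [1, 2]
r1 m[φ0→X12] = [4, 1]
r1 m[φ1→X8] = [0, 0]
r1 m[φ1→X12] = [0, 0]
r1 m[φ1→X6] = [0, 0]
r1 m[φ2→X7] = [1, 2]
r1 m[φ3→X6] = [5, 1]
r1 m[φ4→X7] = [1, 4]
r1 m[φ5→X8] = [2, 7]
r1 m[X7→φ0] = [0, 0]
r1 m[X7→φ2] = [0, 0]
r1 m[X7→φ4] = [0, 0]
r1 m[X8→φ1] = [0, 0]
r1 m[X8→φ5] = [0, 0]
r1 m[X12→φ0] = [0, 0]
r1 m[X12→φ1] = [0, 0]
r1 m[X6→φ1] = [0, 0]
r1 m[X6→φ3] = [0, 0]
r2 m[φ0→X7] = [1, 2]
r2 m[φ0→X12] = [4, 1]
r2 m[φ1→X8] = [0, 0]
r2 m[φ1→X12] = [0, 0]
r2 m[φ1→X6] = [0, 0]
r2 m[φ2→X7] = [1, 2]
r2 m[φ3→X6] = [5, 1]
r2 m[φ4→X7] = [1, 4]
r2 m[φ5→X8] = [2, 7]
r2 m[X7→φ0] = [2, 6]
r2 m[X7→φ2] = [2, 6]
r2 m[X7→φ4] = [2, 4]
r2 m[X8→φ1] = [2, 7]
r2 m[X8→φ5] = [0, 0]
r2 m[X12→φ0] = [0, 0]
r2 m[X12→φ1] = [4, 1]
r2 m[X6→φ1] = [5, 1]
r2 m[X6→φ3] = [0, 0]
r3 m[φ0→X7] = [1, 2]
r3 m[φ0→X12] = [10, 3]
r3 m[φ1→X8] = [2, 5]
r3 m[φ1→X12] = [8, 3]
r3 m[φ1→X6] = [4, 3]
r3 m[φ2→X7] = [1, 2]
r3 m[φ3→X6] = [5, 1]
r3 m[φ4→X7] = [1, 4]
r3 m[φ5→X8] = [2, 7]
r3 m[X7→φ0] = [2, 6]
r3 m[X7→φ2] = [2, 6]
r3 m[X7→φ4] = [2, 4]
r3 m[X8→φ1] = [2, 7]
r3 m[X8→φ5] = [0, 0]
r3 m[X12→φ0] = [0, 0]
r3 m[X12→φ1] = [4, 1]
r3 m[X6→φ1] = [5, 1]
r3 m[X6→φ3] = [0, 0]
r4 m[φ0→X7] = [1, 2]
r4 m[φ0→X12] = [10, 3]
r4 m[φ1→X8] = [2, 5]
r4 m[φ1→X12] = [8, 3]
r4 m[φ1→X6] = [4, 3]
r4 m[φ2→X7] = [1, 2]
r4 m[φ3→X6] = [5, 1]
r4 m[φ4→X7] = [1, 4]
r4 m[φ5→X8] = [2, 7]
r4 m[X7→φ0] = [2, 6]
r4 m[X7→φ2] = [2, 6]
r4 m[X7→φ4] = [2, 4]
r4 m[X8→φ1] = [2, 7]
r4 m[X8→φ5] = [2, 5]
r4 m[X12→φ0] = [8, 3]
r4 m[X12→φ1] = [10, 3]
r4 m[X6→φ1] = [5, 1]
r4 m[X6→φ3] = [4, 3]
r5 m[φ0→X7] = [4, 5]
r5 m[φ0→X12] = [10, 3]
r5 m[φ1→X8] = [4, 7]
r5 m[φ1→X12] = [8, 3]
r5 m[φ1→X6] = [6, 5]
r5 m[φ2→X7] = [1, 2]
r5 m[φ3→X6] = [5, 1]
r5 m[φ4→X7] = [1, 4]
r5 m[φ5→X8] = [2, 7]
r5 m[X7→φ0] = [2, 6]
r5 m[X7→φ2] = [2, 6]
r5 m[X7→φ4] = [2, 4]
r5 m[X8→φ1] = [2, 7]
r5 m[X8→φ5] = [2, 5]
r5 m[X12→φ0] = [8, 3]
r5 m[X12→φ1] = [10, 3]
r5 m[X6→φ1] = [5, 1]
r5 m[X6→φ3] = [4, 3]
r6 m[φ0→X7] = [4, 5]
r6 m[φ0→X12] = [10, 3]
r6 m[φ1→X8] = [4, 7]
r6 m[φ1→X12] = [8, 3]
r6 m[φ1→X6] = [6, 5]
r6 m[φ2→X7] = [1, 2]
r6 m[φ3→X6] = [5, 1]
r6 m[φ4→X7] = [1, 4]
r6 m[φ5→X8] = [2, 7]
r6 m[X7→φ0] = [2, 6]
r6 m[X7→φ2] = [5, 9]
r6 m[X7→φ4] = [5, 7]
r6 m[X8→φ1] = [2, 7]
r6 m[X8→φ5] = [4, 7]
r6 m[X12→φ0] = [8, 3]
r6 m[X12→φ1] = [10, 3]
r6 m[X6→φ1] = [5, 1]
r6 m[X6→φ3] = [6, 5]
r7 m[φ0→X7] = [4, 5]
r7 m[φ0→X12] = [10, 3]
r7 m[φ1→X8] = [4, 7]
r7 m[φ1→X12] = [8, 3]
r7 m[φ1→X6] = [6, 5]
r7 m[φ2→X7] = [1, 2]
r7 m[φ3→X6] = [5, 1]
r7 m[φ4→X7] = [1, 4]
r7 m[φ5→X8] = [2, 7]
r7 m[X7→φ0] = [2, 6]
r7 m[X7→φ2] = [5, 9]
r7 m[X7→φ4] = [5, 7]
r7 m[X8→φ1] = [2, 7]
r7 m[X8→φ5] = [4, 7]
r7 m[X12→φ0] = [8, 3]
r7 m[X12→φ1] = [10, 3]
r7 m[X6→φ1] = [5, 1]
r7 m[X6→φ3] = [6, 5]
fixed point reached at round 7
traceback from X7: (X7=0, X8=0, X12=1, X6=1), score=6

assignment: (X7=0, X8=0, X12=1, X6=1); score = 6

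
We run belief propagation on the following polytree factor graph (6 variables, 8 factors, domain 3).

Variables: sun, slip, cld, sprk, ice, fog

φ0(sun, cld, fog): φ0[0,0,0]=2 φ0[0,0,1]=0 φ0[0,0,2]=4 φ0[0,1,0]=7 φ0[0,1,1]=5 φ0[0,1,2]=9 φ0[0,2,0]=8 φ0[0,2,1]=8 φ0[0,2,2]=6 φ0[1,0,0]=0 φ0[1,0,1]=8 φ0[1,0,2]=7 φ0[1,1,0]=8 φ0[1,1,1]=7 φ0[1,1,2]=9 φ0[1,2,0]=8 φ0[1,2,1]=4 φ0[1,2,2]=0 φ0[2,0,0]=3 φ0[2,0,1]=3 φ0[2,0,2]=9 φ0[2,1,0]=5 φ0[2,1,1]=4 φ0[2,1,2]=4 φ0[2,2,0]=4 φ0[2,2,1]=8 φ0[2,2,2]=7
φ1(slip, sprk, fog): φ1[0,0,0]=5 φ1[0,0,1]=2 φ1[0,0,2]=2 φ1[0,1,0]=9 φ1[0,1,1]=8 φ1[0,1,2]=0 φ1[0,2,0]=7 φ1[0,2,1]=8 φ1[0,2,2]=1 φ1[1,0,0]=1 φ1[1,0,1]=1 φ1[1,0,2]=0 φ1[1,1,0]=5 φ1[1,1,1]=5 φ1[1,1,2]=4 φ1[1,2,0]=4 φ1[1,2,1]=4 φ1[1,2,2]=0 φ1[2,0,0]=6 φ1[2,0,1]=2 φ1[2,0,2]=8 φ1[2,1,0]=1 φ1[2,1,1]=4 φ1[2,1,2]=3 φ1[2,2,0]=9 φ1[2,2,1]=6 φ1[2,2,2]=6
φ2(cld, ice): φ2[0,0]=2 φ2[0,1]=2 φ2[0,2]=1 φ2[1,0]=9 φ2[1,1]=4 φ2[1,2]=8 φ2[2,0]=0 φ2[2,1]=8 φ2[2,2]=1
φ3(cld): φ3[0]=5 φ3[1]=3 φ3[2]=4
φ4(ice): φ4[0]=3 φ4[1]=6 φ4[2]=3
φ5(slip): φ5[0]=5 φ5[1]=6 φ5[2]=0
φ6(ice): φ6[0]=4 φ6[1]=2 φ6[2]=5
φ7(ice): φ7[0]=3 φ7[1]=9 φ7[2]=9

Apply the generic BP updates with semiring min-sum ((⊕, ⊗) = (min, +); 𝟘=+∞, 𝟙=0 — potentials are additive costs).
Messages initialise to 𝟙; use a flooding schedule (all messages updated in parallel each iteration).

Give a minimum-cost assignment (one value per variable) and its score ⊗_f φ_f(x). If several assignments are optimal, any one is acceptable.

assignment: (sun=1, slip=2, cld=2, sprk=1, ice=0, fog=2); score = 17

init: all messages = 𝟙 over 3 values
r1 m[φ0→sun] = [0, 0, 3]
r1 m[φ0→cld] = [0, 4, 0]
r1 m[φ0→fog] = [0, 0, 0]
r1 m[φ1→slip] = [0, 0, 1]
r1 m[φ1→sprk] = [0, 0, 0]
r1 m[φ1→fog] = [1, 1, 0]
r1 m[φ2→cld] = [1, 4, 0]
r1 m[φ2→ice] = [0, 2, 1]
r1 m[φ3→cld] = [5, 3, 4]
r1 m[φ4→ice] = [3, 6, 3]
r1 m[φ5→slip] = [5, 6, 0]
r1 m[φ6→ice] = [4, 2, 5]
r1 m[φ7→ice] = [3, 9, 9]
r1 m[sun→φ0] = [0, 0, 0]
r1 m[slip→φ1] = [0, 0, 0]
r1 m[slip→φ5] = [0, 0, 0]
r1 m[cld→φ0] = [0, 0, 0]
r1 m[cld→φ2] = [0, 0, 0]
r1 m[cld→φ3] = [0, 0, 0]
r1 m[sprk→φ1] = [0, 0, 0]
r1 m[ice→φ2] = [0, 0, 0]
r1 m[ice→φ4] = [0, 0, 0]
r1 m[ice→φ6] = [0, 0, 0]
r1 m[ice→φ7] = [0, 0, 0]
r1 m[fog→φ0] = [0, 0, 0]
r1 m[fog→φ1] = [0, 0, 0]
r2 m[φ0→sun] = [0, 0, 3]
r2 m[φ0→cld] = [0, 4, 0]
r2 m[φ0→fog] = [0, 0, 0]
r2 m[φ1→slip] = [0, 0, 1]
r2 m[φ1→sprk] = [0, 0, 0]
r2 m[φ1→fog] = [1, 1, 0]
r2 m[φ2→cld] = [1, 4, 0]
r2 m[φ2→ice] = [0, 2, 1]
r2 m[φ3→cld] = [5, 3, 4]
r2 m[φ4→ice] = [3, 6, 3]
r2 m[φ5→slip] = [5, 6, 0]
r2 m[φ6→ice] = [4, 2, 5]
r2 m[φ7→ice] = [3, 9, 9]
r2 m[sun→φ0] = [0, 0, 0]
r2 m[slip→φ1] = [5, 6, 0]
r2 m[slip→φ5] = [0, 0, 1]
r2 m[cld→φ0] = [6, 7, 4]
r2 m[cld→φ2] = [5, 7, 4]
r2 m[cld→φ3] = [1, 8, 0]
r2 m[sprk→φ1] = [0, 0, 0]
r2 m[ice→φ2] = [10, 17, 17]
r2 m[ice→φ4] = [7, 13, 15]
r2 m[ice→φ6] = [6, 17, 13]
r2 m[ice→φ7] = [7, 10, 9]
r2 m[fog→φ0] = [1, 1, 0]
r2 m[fog→φ1] = [0, 0, 0]
r3 m[φ0→sun] = [7, 4, 9]
r3 m[φ0→cld] = [1, 4, 0]
r3 m[φ0→fog] = [6, 6, 4]
r3 m[φ1→slip] = [0, 0, 1]
r3 m[φ1→sprk] = [2, 1, 6]
r3 m[φ1→fog] = [1, 2, 3]
r3 m[φ2→cld] = [12, 19, 10]
r3 m[φ2→ice] = [4, 7, 5]
r3 m[φ3→cld] = [5, 3, 4]
r3 m[φ4→ice] = [3, 6, 3]
r3 m[φ5→slip] = [5, 6, 0]
r3 m[φ6→ice] = [4, 2, 5]
r3 m[φ7→ice] = [3, 9, 9]
r3 m[sun→φ0] = [0, 0, 0]
r3 m[slip→φ1] = [5, 6, 0]
r3 m[slip→φ5] = [0, 0, 1]
r3 m[cld→φ0] = [6, 7, 4]
r3 m[cld→φ2] = [5, 7, 4]
r3 m[cld→φ3] = [1, 8, 0]
r3 m[sprk→φ1] = [0, 0, 0]
r3 m[ice→φ2] = [10, 17, 17]
r3 m[ice→φ4] = [7, 13, 15]
r3 m[ice→φ6] = [6, 17, 13]
r3 m[ice→φ7] = [7, 10, 9]
r3 m[fog→φ0] = [1, 1, 0]
r3 m[fog→φ1] = [0, 0, 0]
r4 m[φ0→sun] = [7, 4, 9]
r4 m[φ0→cld] = [1, 4, 0]
r4 m[φ0→fog] = [6, 6, 4]
r4 m[φ1→slip] = [0, 0, 1]
r4 m[φ1→sprk] = [2, 1, 6]
r4 m[φ1→fog] = [1, 2, 3]
r4 m[φ2→cld] = [12, 19, 10]
r4 m[φ2→ice] = [4, 7, 5]
r4 m[φ3→cld] = [5, 3, 4]
r4 m[φ4→ice] = [3, 6, 3]
r4 m[φ5→slip] = [5, 6, 0]
r4 m[φ6→ice] = [4, 2, 5]
r4 m[φ7→ice] = [3, 9, 9]
r4 m[sun→φ0] = [0, 0, 0]
r4 m[slip→φ1] = [5, 6, 0]
r4 m[slip→φ5] = [0, 0, 1]
r4 m[cld→φ0] = [17, 22, 14]
r4 m[cld→φ2] = [6, 7, 4]
r4 m[cld→φ3] = [13, 23, 10]
r4 m[sprk→φ1] = [0, 0, 0]
r4 m[ice→φ2] = [10, 17, 17]
r4 m[ice→φ4] = [11, 18, 19]
r4 m[ice→φ6] = [10, 22, 17]
r4 m[ice→φ7] = [11, 15, 13]
r4 m[fog→φ0] = [1, 2, 3]
r4 m[fog→φ1] = [6, 6, 4]
r5 m[φ0→sun] = [19, 17, 19]
r5 m[φ0→cld] = [1, 6, 3]
r5 m[φ0→fog] = [17, 17, 14]
r5 m[φ1→slip] = [4, 4, 7]
r5 m[φ1→sprk] = [8, 7, 10]
r5 m[φ1→fog] = [1, 2, 3]
r5 m[φ2→cld] = [12, 19, 10]
r5 m[φ2→ice] = [4, 8, 5]
r5 m[φ3→cld] = [5, 3, 4]
r5 m[φ4→ice] = [3, 6, 3]
r5 m[φ5→slip] = [5, 6, 0]
r5 m[φ6→ice] = [4, 2, 5]
r5 m[φ7→ice] = [3, 9, 9]
r5 m[sun→φ0] = [0, 0, 0]
r5 m[slip→φ1] = [5, 6, 0]
r5 m[slip→φ5] = [0, 0, 1]
r5 m[cld→φ0] = [17, 22, 14]
r5 m[cld→φ2] = [6, 7, 4]
r5 m[cld→φ3] = [13, 23, 10]
r5 m[sprk→φ1] = [0, 0, 0]
r5 m[ice→φ2] = [10, 17, 17]
r5 m[ice→φ4] = [11, 18, 19]
r5 m[ice→φ6] = [10, 22, 17]
r5 m[ice→φ7] = [11, 15, 13]
r5 m[fog→φ0] = [1, 2, 3]
r5 m[fog→φ1] = [6, 6, 4]
r6 m[φ0→sun] = [19, 17, 19]
r6 m[φ0→cld] = [1, 6, 3]
r6 m[φ0→fog] = [17, 17, 14]
r6 m[φ1→slip] = [4, 4, 7]
r6 m[φ1→sprk] = [8, 7, 10]
r6 m[φ1→fog] = [1, 2, 3]
r6 m[φ2→cld] = [12, 19, 10]
r6 m[φ2→ice] = [4, 8, 5]
r6 m[φ3→cld] = [5, 3, 4]
r6 m[φ4→ice] = [3, 6, 3]
r6 m[φ5→slip] = [5, 6, 0]
r6 m[φ6→ice] = [4, 2, 5]
r6 m[φ7→ice] = [3, 9, 9]
r6 m[sun→φ0] = [0, 0, 0]
r6 m[slip→φ1] = [5, 6, 0]
r6 m[slip→φ5] = [4, 4, 7]
r6 m[cld→φ0] = [17, 22, 14]
r6 m[cld→φ2] = [6, 9, 7]
r6 m[cld→φ3] = [13, 25, 13]
r6 m[sprk→φ1] = [0, 0, 0]
r6 m[ice→φ2] = [10, 17, 17]
r6 m[ice→φ4] = [11, 19, 19]
r6 m[ice→φ6] = [10, 23, 17]
r6 m[ice→φ7] = [11, 16, 13]
r6 m[fog→φ0] = [1, 2, 3]
r6 m[fog→φ1] = [17, 17, 14]
r7 m[φ0→sun] = [19, 17, 19]
r7 m[φ0→cld] = [1, 6, 3]
r7 m[φ0→fog] = [17, 17, 14]
r7 m[φ1→slip] = [14, 14, 17]
r7 m[φ1→sprk] = [19, 17, 20]
r7 m[φ1→fog] = [1, 2, 3]
r7 m[φ2→cld] = [12, 19, 10]
r7 m[φ2→ice] = [7, 8, 7]
r7 m[φ3→cld] = [5, 3, 4]
r7 m[φ4→ice] = [3, 6, 3]
r7 m[φ5→slip] = [5, 6, 0]
r7 m[φ6→ice] = [4, 2, 5]
r7 m[φ7→ice] = [3, 9, 9]
r7 m[sun→φ0] = [0, 0, 0]
r7 m[slip→φ1] = [5, 6, 0]
r7 m[slip→φ5] = [4, 4, 7]
r7 m[cld→φ0] = [17, 22, 14]
r7 m[cld→φ2] = [6, 9, 7]
r7 m[cld→φ3] = [13, 25, 13]
r7 m[sprk→φ1] = [0, 0, 0]
r7 m[ice→φ2] = [10, 17, 17]
r7 m[ice→φ4] = [11, 19, 19]
r7 m[ice→φ6] = [10, 23, 17]
r7 m[ice→φ7] = [11, 16, 13]
r7 m[fog→φ0] = [1, 2, 3]
r7 m[fog→φ1] = [17, 17, 14]
r8 m[φ0→sun] = [19, 17, 19]
r8 m[φ0→cld] = [1, 6, 3]
r8 m[φ0→fog] = [17, 17, 14]
r8 m[φ1→slip] = [14, 14, 17]
r8 m[φ1→sprk] = [19, 17, 20]
r8 m[φ1→fog] = [1, 2, 3]
r8 m[φ2→cld] = [12, 19, 10]
r8 m[φ2→ice] = [7, 8, 7]
r8 m[φ3→cld] = [5, 3, 4]
r8 m[φ4→ice] = [3, 6, 3]
r8 m[φ5→slip] = [5, 6, 0]
r8 m[φ6→ice] = [4, 2, 5]
r8 m[φ7→ice] = [3, 9, 9]
r8 m[sun→φ0] = [0, 0, 0]
r8 m[slip→φ1] = [5, 6, 0]
r8 m[slip→φ5] = [14, 14, 17]
r8 m[cld→φ0] = [17, 22, 14]
r8 m[cld→φ2] = [6, 9, 7]
r8 m[cld→φ3] = [13, 25, 13]
r8 m[sprk→φ1] = [0, 0, 0]
r8 m[ice→φ2] = [10, 17, 17]
r8 m[ice→φ4] = [14, 19, 21]
r8 m[ice→φ6] = [13, 23, 19]
r8 m[ice→φ7] = [14, 16, 15]
r8 m[fog→φ0] = [1, 2, 3]
r8 m[fog→φ1] = [17, 17, 14]
r9 m[φ0→sun] = [19, 17, 19]
r9 m[φ0→cld] = [1, 6, 3]
r9 m[φ0→fog] = [17, 17, 14]
r9 m[φ1→slip] = [14, 14, 17]
r9 m[φ1→sprk] = [19, 17, 20]
r9 m[φ1→fog] = [1, 2, 3]
r9 m[φ2→cld] = [12, 19, 10]
r9 m[φ2→ice] = [7, 8, 7]
r9 m[φ3→cld] = [5, 3, 4]
r9 m[φ4→ice] = [3, 6, 3]
r9 m[φ5→slip] = [5, 6, 0]
r9 m[φ6→ice] = [4, 2, 5]
r9 m[φ7→ice] = [3, 9, 9]
r9 m[sun→φ0] = [0, 0, 0]
r9 m[slip→φ1] = [5, 6, 0]
r9 m[slip→φ5] = [14, 14, 17]
r9 m[cld→φ0] = [17, 22, 14]
r9 m[cld→φ2] = [6, 9, 7]
r9 m[cld→φ3] = [13, 25, 13]
r9 m[sprk→φ1] = [0, 0, 0]
r9 m[ice→φ2] = [10, 17, 17]
r9 m[ice→φ4] = [14, 19, 21]
r9 m[ice→φ6] = [13, 23, 19]
r9 m[ice→φ7] = [14, 16, 15]
r9 m[fog→φ0] = [1, 2, 3]
r9 m[fog→φ1] = [17, 17, 14]
fixed point reached at round 9
traceback from sun: (sun=1, slip=2, cld=2, sprk=1, ice=0, fog=2), score=17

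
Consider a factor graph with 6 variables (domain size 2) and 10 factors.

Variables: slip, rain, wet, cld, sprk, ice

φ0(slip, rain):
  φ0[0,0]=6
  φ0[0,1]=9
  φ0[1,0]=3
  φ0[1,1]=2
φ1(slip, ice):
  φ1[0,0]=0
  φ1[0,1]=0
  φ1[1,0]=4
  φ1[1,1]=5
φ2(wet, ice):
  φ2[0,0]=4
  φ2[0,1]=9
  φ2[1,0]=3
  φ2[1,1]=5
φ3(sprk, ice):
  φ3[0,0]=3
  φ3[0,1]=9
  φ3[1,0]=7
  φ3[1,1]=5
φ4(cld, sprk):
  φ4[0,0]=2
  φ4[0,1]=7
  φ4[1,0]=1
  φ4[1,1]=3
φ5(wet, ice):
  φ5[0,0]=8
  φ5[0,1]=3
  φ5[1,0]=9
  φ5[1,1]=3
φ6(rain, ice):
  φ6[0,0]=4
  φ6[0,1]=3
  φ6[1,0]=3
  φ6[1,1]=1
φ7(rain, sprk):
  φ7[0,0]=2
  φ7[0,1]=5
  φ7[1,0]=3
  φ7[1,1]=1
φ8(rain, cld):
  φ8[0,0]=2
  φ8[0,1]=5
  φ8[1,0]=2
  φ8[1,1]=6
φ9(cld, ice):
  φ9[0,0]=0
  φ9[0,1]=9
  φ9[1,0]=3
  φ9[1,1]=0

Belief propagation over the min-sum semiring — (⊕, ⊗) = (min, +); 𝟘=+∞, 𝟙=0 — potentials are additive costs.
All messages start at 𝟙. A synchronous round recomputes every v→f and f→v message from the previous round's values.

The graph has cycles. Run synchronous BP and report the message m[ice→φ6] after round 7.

message @ round 7 = [78, 82]

init: all messages = 𝟙 over 2 values
r1 m[φ0→slip] = [6, 2]
r1 m[φ0→rain] = [3, 2]
r1 m[φ1→slip] = [0, 4]
r1 m[φ1→ice] = [0, 0]
r1 m[φ2→wet] = [4, 3]
r1 m[φ2→ice] = [3, 5]
r1 m[φ3→sprk] = [3, 5]
r1 m[φ3→ice] = [3, 5]
r1 m[φ4→cld] = [2, 1]
r1 m[φ4→sprk] = [1, 3]
r1 m[φ5→wet] = [3, 3]
r1 m[φ5→ice] = [8, 3]
r1 m[φ6→rain] = [3, 1]
r1 m[φ6→ice] = [3, 1]
r1 m[φ7→rain] = [2, 1]
r1 m[φ7→sprk] = [2, 1]
r1 m[φ8→rain] = [2, 2]
r1 m[φ8→cld] = [2, 5]
r1 m[φ9→cld] = [0, 0]
r1 m[φ9→ice] = [0, 0]
r1 m[slip→φ0] = [0, 0]
r1 m[slip→φ1] = [0, 0]
r1 m[rain→φ0] = [0, 0]
r1 m[rain→φ6] = [0, 0]
r1 m[rain→φ7] = [0, 0]
r1 m[rain→φ8] = [0, 0]
r1 m[wet→φ2] = [0, 0]
r1 m[wet→φ5] = [0, 0]
r1 m[cld→φ4] = [0, 0]
r1 m[cld→φ8] = [0, 0]
r1 m[cld→φ9] = [0, 0]
r1 m[sprk→φ3] = [0, 0]
r1 m[sprk→φ4] = [0, 0]
r1 m[sprk→φ7] = [0, 0]
r1 m[ice→φ1] = [0, 0]
r1 m[ice→φ2] = [0, 0]
r1 m[ice→φ3] = [0, 0]
r1 m[ice→φ5] = [0, 0]
r1 m[ice→φ6] = [0, 0]
r1 m[ice→φ9] = [0, 0]
r2 m[φ0→slip] = [6, 2]
r2 m[φ0→rain] = [3, 2]
r2 m[φ1→slip] = [0, 4]
r2 m[φ1→ice] = [0, 0]
r2 m[φ2→wet] = [4, 3]
r2 m[φ2→ice] = [3, 5]
r2 m[φ3→sprk] = [3, 5]
r2 m[φ3→ice] = [3, 5]
r2 m[φ4→cld] = [2, 1]
r2 m[φ4→sprk] = [1, 3]
r2 m[φ5→wet] = [3, 3]
r2 m[φ5→ice] = [8, 3]
r2 m[φ6→rain] = [3, 1]
r2 m[φ6→ice] = [3, 1]
r2 m[φ7→rain] = [2, 1]
r2 m[φ7→sprk] = [2, 1]
r2 m[φ8→rain] = [2, 2]
r2 m[φ8→cld] = [2, 5]
r2 m[φ9→cld] = [0, 0]
r2 m[φ9→ice] = [0, 0]
r2 m[slip→φ0] = [0, 4]
r2 m[slip→φ1] = [6, 2]
r2 m[rain→φ0] = [7, 4]
r2 m[rain→φ6] = [7, 5]
r2 m[rain→φ7] = [8, 5]
r2 m[rain→φ8] = [8, 4]
r2 m[wet→φ2] = [3, 3]
r2 m[wet→φ5] = [4, 3]
r2 m[cld→φ4] = [2, 5]
r2 m[cld→φ8] = [2, 1]
r2 m[cld→φ9] = [4, 6]
r2 m[sprk→φ3] = [3, 4]
r2 m[sprk→φ4] = [5, 6]
r2 m[sprk→φ7] = [4, 8]
r2 m[ice→φ1] = [17, 14]
r2 m[ice→φ2] = [14, 9]
r2 m[ice→φ3] = [14, 9]
r2 m[ice→φ5] = [9, 11]
r2 m[ice→φ6] = [14, 13]
r2 m[ice→φ9] = [17, 14]
r3 m[φ0→slip] = [13, 6]
r3 m[φ0→rain] = [6, 6]
r3 m[φ1→slip] = [14, 19]
r3 m[φ1→ice] = [6, 6]
r3 m[φ2→wet] = [18, 14]
r3 m[φ2→ice] = [6, 8]
r3 m[φ3→sprk] = [17, 14]
r3 m[φ3→ice] = [6, 9]
r3 m[φ4→cld] = [7, 6]
r3 m[φ4→sprk] = [4, 8]
r3 m[φ5→wet] = [14, 14]
r3 m[φ5→ice] = [12, 6]
r3 m[φ6→rain] = [16, 14]
r3 m[φ6→ice] = [8, 6]
r3 m[φ7→rain] = [6, 7]
r3 m[φ7→sprk] = [8, 6]
r3 m[φ8→rain] = [4, 4]
r3 m[φ8→cld] = [6, 10]
r3 m[φ9→cld] = [17, 14]
r3 m[φ9→ice] = [4, 6]
r3 m[slip→φ0] = [0, 4]
r3 m[slip→φ1] = [6, 2]
r3 m[rain→φ0] = [7, 4]
r3 m[rain→φ6] = [7, 5]
r3 m[rain→φ7] = [8, 5]
r3 m[rain→φ8] = [8, 4]
r3 m[wet→φ2] = [3, 3]
r3 m[wet→φ5] = [4, 3]
r3 m[cld→φ4] = [2, 5]
r3 m[cld→φ8] = [2, 1]
r3 m[cld→φ9] = [4, 6]
r3 m[sprk→φ3] = [3, 4]
r3 m[sprk→φ4] = [5, 6]
r3 m[sprk→φ7] = [4, 8]
r3 m[ice→φ1] = [17, 14]
r3 m[ice→φ2] = [14, 9]
r3 m[ice→φ3] = [14, 9]
r3 m[ice→φ5] = [9, 11]
r3 m[ice→φ6] = [14, 13]
r3 m[ice→φ9] = [17, 14]
r4 m[φ0→slip] = [13, 6]
r4 m[φ0→rain] = [6, 6]
r4 m[φ1→slip] = [14, 19]
r4 m[φ1→ice] = [6, 6]
r4 m[φ2→wet] = [18, 14]
r4 m[φ2→ice] = [6, 8]
r4 m[φ3→sprk] = [17, 14]
r4 m[φ3→ice] = [6, 9]
r4 m[φ4→cld] = [7, 6]
r4 m[φ4→sprk] = [4, 8]
r4 m[φ5→wet] = [14, 14]
r4 m[φ5→ice] = [12, 6]
r4 m[φ6→rain] = [16, 14]
r4 m[φ6→ice] = [8, 6]
r4 m[φ7→rain] = [6, 7]
r4 m[φ7→sprk] = [8, 6]
r4 m[φ8→rain] = [4, 4]
r4 m[φ8→cld] = [6, 10]
r4 m[φ9→cld] = [17, 14]
r4 m[φ9→ice] = [4, 6]
r4 m[slip→φ0] = [14, 19]
r4 m[slip→φ1] = [13, 6]
r4 m[rain→φ0] = [26, 25]
r4 m[rain→φ6] = [16, 17]
r4 m[rain→φ7] = [26, 24]
r4 m[rain→φ8] = [28, 27]
r4 m[wet→φ2] = [14, 14]
r4 m[wet→φ5] = [18, 14]
r4 m[cld→φ4] = [23, 24]
r4 m[cld→φ8] = [24, 20]
r4 m[cld→φ9] = [13, 16]
r4 m[sprk→φ3] = [12, 14]
r4 m[sprk→φ4] = [25, 20]
r4 m[sprk→φ7] = [21, 22]
r4 m[ice→φ1] = [36, 35]
r4 m[ice→φ2] = [36, 33]
r4 m[ice→φ3] = [36, 32]
r4 m[ice→φ5] = [30, 35]
r4 m[ice→φ6] = [34, 35]
r4 m[ice→φ9] = [38, 35]
r5 m[φ0→slip] = [32, 27]
r5 m[φ0→rain] = [20, 21]
r5 m[φ1→slip] = [35, 40]
r5 m[φ1→ice] = [10, 11]
r5 m[φ2→wet] = [40, 38]
r5 m[φ2→ice] = [17, 19]
r5 m[φ3→sprk] = [39, 37]
r5 m[φ3→ice] = [15, 19]
r5 m[φ4→cld] = [27, 23]
r5 m[φ4→sprk] = [25, 27]
r5 m[φ5→wet] = [38, 38]
r5 m[φ5→ice] = [23, 17]
r5 m[φ6→rain] = [38, 36]
r5 m[φ6→ice] = [20, 18]
r5 m[φ7→rain] = [23, 23]
r5 m[φ7→sprk] = [27, 25]
r5 m[φ8→rain] = [25, 26]
r5 m[φ8→cld] = [29, 33]
r5 m[φ9→cld] = [38, 35]
r5 m[φ9→ice] = [13, 16]
r5 m[slip→φ0] = [14, 19]
r5 m[slip→φ1] = [13, 6]
r5 m[rain→φ0] = [26, 25]
r5 m[rain→φ6] = [16, 17]
r5 m[rain→φ7] = [26, 24]
r5 m[rain→φ8] = [28, 27]
r5 m[wet→φ2] = [14, 14]
r5 m[wet→φ5] = [18, 14]
r5 m[cld→φ4] = [23, 24]
r5 m[cld→φ8] = [24, 20]
r5 m[cld→φ9] = [13, 16]
r5 m[sprk→φ3] = [12, 14]
r5 m[sprk→φ4] = [25, 20]
r5 m[sprk→φ7] = [21, 22]
r5 m[ice→φ1] = [36, 35]
r5 m[ice→φ2] = [36, 33]
r5 m[ice→φ3] = [36, 32]
r5 m[ice→φ5] = [30, 35]
r5 m[ice→φ6] = [34, 35]
r5 m[ice→φ9] = [38, 35]
r6 m[φ0→slip] = [32, 27]
r6 m[φ0→rain] = [20, 21]
r6 m[φ1→slip] = [35, 40]
r6 m[φ1→ice] = [10, 11]
r6 m[φ2→wet] = [40, 38]
r6 m[φ2→ice] = [17, 19]
r6 m[φ3→sprk] = [39, 37]
r6 m[φ3→ice] = [15, 19]
r6 m[φ4→cld] = [27, 23]
r6 m[φ4→sprk] = [25, 27]
r6 m[φ5→wet] = [38, 38]
r6 m[φ5→ice] = [23, 17]
r6 m[φ6→rain] = [38, 36]
r6 m[φ6→ice] = [20, 18]
r6 m[φ7→rain] = [23, 23]
r6 m[φ7→sprk] = [27, 25]
r6 m[φ8→rain] = [25, 26]
r6 m[φ8→cld] = [29, 33]
r6 m[φ9→cld] = [38, 35]
r6 m[φ9→ice] = [13, 16]
r6 m[slip→φ0] = [35, 40]
r6 m[slip→φ1] = [32, 27]
r6 m[rain→φ0] = [86, 85]
r6 m[rain→φ6] = [68, 70]
r6 m[rain→φ7] = [83, 83]
r6 m[rain→φ8] = [81, 80]
r6 m[wet→φ2] = [38, 38]
r6 m[wet→φ5] = [40, 38]
r6 m[cld→φ4] = [67, 68]
r6 m[cld→φ8] = [65, 58]
r6 m[cld→φ9] = [56, 56]
r6 m[sprk→φ3] = [52, 52]
r6 m[sprk→φ4] = [66, 62]
r6 m[sprk→φ7] = [64, 64]
r6 m[ice→φ1] = [88, 89]
r6 m[ice→φ2] = [81, 81]
r6 m[ice→φ3] = [83, 81]
r6 m[ice→φ5] = [75, 83]
r6 m[ice→φ6] = [78, 82]
r6 m[ice→φ9] = [85, 84]
r7 m[φ0→slip] = [92, 87]
r7 m[φ0→rain] = [41, 42]
r7 m[φ1→slip] = [88, 92]
r7 m[φ1→ice] = [31, 32]
r7 m[φ2→wet] = [85, 84]
r7 m[φ2→ice] = [41, 43]
r7 m[φ3→sprk] = [86, 86]
r7 m[φ3→ice] = [55, 57]
r7 m[φ4→cld] = [68, 65]
r7 m[φ4→sprk] = [69, 71]
r7 m[φ5→wet] = [83, 84]
r7 m[φ5→ice] = [47, 41]
r7 m[φ6→rain] = [82, 81]
r7 m[φ6→ice] = [72, 71]
r7 m[φ7→rain] = [66, 65]
r7 m[φ7→sprk] = [85, 84]
r7 m[φ8→rain] = [63, 64]
r7 m[φ8→cld] = [82, 86]
r7 m[φ9→cld] = [85, 84]
r7 m[φ9→ice] = [56, 56]
r7 m[slip→φ0] = [35, 40]
r7 m[slip→φ1] = [32, 27]
r7 m[rain→φ0] = [86, 85]
r7 m[rain→φ6] = [68, 70]
r7 m[rain→φ7] = [83, 83]
r7 m[rain→φ8] = [81, 80]
r7 m[wet→φ2] = [38, 38]
r7 m[wet→φ5] = [40, 38]
r7 m[cld→φ4] = [67, 68]
r7 m[cld→φ8] = [65, 58]
r7 m[cld→φ9] = [56, 56]
r7 m[sprk→φ3] = [52, 52]
r7 m[sprk→φ4] = [66, 62]
r7 m[sprk→φ7] = [64, 64]
r7 m[ice→φ1] = [88, 89]
r7 m[ice→φ2] = [81, 81]
r7 m[ice→φ3] = [83, 81]
r7 m[ice→φ5] = [75, 83]
r7 m[ice→φ6] = [78, 82]
r7 m[ice→φ9] = [85, 84]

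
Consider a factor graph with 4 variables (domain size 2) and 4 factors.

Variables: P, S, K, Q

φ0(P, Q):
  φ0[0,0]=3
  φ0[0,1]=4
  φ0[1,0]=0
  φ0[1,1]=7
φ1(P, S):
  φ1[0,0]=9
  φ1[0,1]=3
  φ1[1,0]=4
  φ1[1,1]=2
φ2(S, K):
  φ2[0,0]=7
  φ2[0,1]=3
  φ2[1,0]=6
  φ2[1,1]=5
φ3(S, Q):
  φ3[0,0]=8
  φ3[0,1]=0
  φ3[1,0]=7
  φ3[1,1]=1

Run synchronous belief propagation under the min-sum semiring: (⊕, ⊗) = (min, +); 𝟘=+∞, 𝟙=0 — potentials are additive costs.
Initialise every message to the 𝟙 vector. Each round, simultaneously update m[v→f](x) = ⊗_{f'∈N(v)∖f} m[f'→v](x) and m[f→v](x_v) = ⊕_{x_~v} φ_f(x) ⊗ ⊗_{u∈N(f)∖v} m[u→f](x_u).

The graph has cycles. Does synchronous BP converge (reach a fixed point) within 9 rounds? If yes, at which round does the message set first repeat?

NOT CONVERGED within 9 rounds

init: all messages = 𝟙 over 2 values
r1 m[φ0→P] = [3, 0]
r1 m[φ0→Q] = [0, 4]
r1 m[φ1→P] = [3, 2]
r1 m[φ1→S] = [4, 2]
r1 m[φ2→S] = [3, 5]
r1 m[φ2→K] = [6, 3]
r1 m[φ3→S] = [0, 1]
r1 m[φ3→Q] = [7, 0]
r1 m[P→φ0] = [0, 0]
r1 m[P→φ1] = [0, 0]
r1 m[S→φ1] = [0, 0]
r1 m[S→φ2] = [0, 0]
r1 m[S→φ3] = [0, 0]
r1 m[K→φ2] = [0, 0]
r1 m[Q→φ0] = [0, 0]
r1 m[Q→φ3] = [0, 0]
r2 m[φ0→P] = [3, 0]
r2 m[φ0→Q] = [0, 4]
r2 m[φ1→P] = [3, 2]
r2 m[φ1→S] = [4, 2]
r2 m[φ2→S] = [3, 5]
r2 m[φ2→K] = [6, 3]
r2 m[φ3→S] = [0, 1]
r2 m[φ3→Q] = [7, 0]
r2 m[P→φ0] = [3, 2]
r2 m[P→φ1] = [3, 0]
r2 m[S→φ1] = [3, 6]
r2 m[S→φ2] = [4, 3]
r2 m[S→φ3] = [7, 7]
r2 m[K→φ2] = [0, 0]
r2 m[Q→φ0] = [7, 0]
r2 m[Q→φ3] = [0, 4]
r3 m[φ0→P] = [4, 7]
r3 m[φ0→Q] = [2, 7]
r3 m[φ1→P] = [9, 7]
r3 m[φ1→S] = [4, 2]
r3 m[φ2→S] = [3, 5]
r3 m[φ2→K] = [9, 7]
r3 m[φ3→S] = [4, 5]
r3 m[φ3→Q] = [14, 7]
r3 m[P→φ0] = [3, 2]
r3 m[P→φ1] = [3, 0]
r3 m[S→φ1] = [3, 6]
r3 m[S→φ2] = [4, 3]
r3 m[S→φ3] = [7, 7]
r3 m[K→φ2] = [0, 0]
r3 m[Q→φ0] = [7, 0]
r3 m[Q→φ3] = [0, 4]
r4 m[φ0→P] = [4, 7]
r4 m[φ0→Q] = [2, 7]
r4 m[φ1→P] = [9, 7]
r4 m[φ1→S] = [4, 2]
r4 m[φ2→S] = [3, 5]
r4 m[φ2→K] = [9, 7]
r4 m[φ3→S] = [4, 5]
r4 m[φ3→Q] = [14, 7]
r4 m[P→φ0] = [9, 7]
r4 m[P→φ1] = [4, 7]
r4 m[S→φ1] = [7, 10]
r4 m[S→φ2] = [8, 7]
r4 m[S→φ3] = [7, 7]
r4 m[K→φ2] = [0, 0]
r4 m[Q→φ0] = [14, 7]
r4 m[Q→φ3] = [2, 7]
r5 m[φ0→P] = [11, 14]
r5 m[φ0→Q] = [7, 13]
r5 m[φ1→P] = [13, 11]
r5 m[φ1→S] = [11, 7]
r5 m[φ2→S] = [3, 5]
r5 m[φ2→K] = [13, 11]
r5 m[φ3→S] = [7, 8]
r5 m[φ3→Q] = [14, 7]
r5 m[P→φ0] = [9, 7]
r5 m[P→φ1] = [4, 7]
r5 m[S→φ1] = [7, 10]
r5 m[S→φ2] = [8, 7]
r5 m[S→φ3] = [7, 7]
r5 m[K→φ2] = [0, 0]
r5 m[Q→φ0] = [14, 7]
r5 m[Q→φ3] = [2, 7]
r6 m[φ0→P] = [11, 14]
r6 m[φ0→Q] = [7, 13]
r6 m[φ1→P] = [13, 11]
r6 m[φ1→S] = [11, 7]
r6 m[φ2→S] = [3, 5]
r6 m[φ2→K] = [13, 11]
r6 m[φ3→S] = [7, 8]
r6 m[φ3→Q] = [14, 7]
r6 m[P→φ0] = [13, 11]
r6 m[P→φ1] = [11, 14]
r6 m[S→φ1] = [10, 13]
r6 m[S→φ2] = [18, 15]
r6 m[S→φ3] = [14, 12]
r6 m[K→φ2] = [0, 0]
r6 m[Q→φ0] = [14, 7]
r6 m[Q→φ3] = [7, 13]
r7 m[φ0→P] = [11, 14]
r7 m[φ0→Q] = [11, 17]
r7 m[φ1→P] = [16, 14]
r7 m[φ1→S] = [18, 14]
r7 m[φ2→S] = [3, 5]
r7 m[φ2→K] = [21, 20]
r7 m[φ3→S] = [13, 14]
r7 m[φ3→Q] = [19, 13]
r7 m[P→φ0] = [13, 11]
r7 m[P→φ1] = [11, 14]
r7 m[S→φ1] = [10, 13]
r7 m[S→φ2] = [18, 15]
r7 m[S→φ3] = [14, 12]
r7 m[K→φ2] = [0, 0]
r7 m[Q→φ0] = [14, 7]
r7 m[Q→φ3] = [7, 13]
r8 m[φ0→P] = [11, 14]
r8 m[φ0→Q] = [11, 17]
r8 m[φ1→P] = [16, 14]
r8 m[φ1→S] = [18, 14]
r8 m[φ2→S] = [3, 5]
r8 m[φ2→K] = [21, 20]
r8 m[φ3→S] = [13, 14]
r8 m[φ3→Q] = [19, 13]
r8 m[P→φ0] = [16, 14]
r8 m[P→φ1] = [11, 14]
r8 m[S→φ1] = [16, 19]
r8 m[S→φ2] = [31, 28]
r8 m[S→φ3] = [21, 19]
r8 m[K→φ2] = [0, 0]
r8 m[Q→φ0] = [19, 13]
r8 m[Q→φ3] = [11, 17]
r9 m[φ0→P] = [17, 19]
r9 m[φ0→Q] = [14, 20]
r9 m[φ1→P] = [22, 20]
r9 m[φ1→S] = [18, 14]
r9 m[φ2→S] = [3, 5]
r9 m[φ2→K] = [34, 33]
r9 m[φ3→S] = [17, 18]
r9 m[φ3→Q] = [26, 20]
r9 m[P→φ0] = [16, 14]
r9 m[P→φ1] = [11, 14]
r9 m[S→φ1] = [16, 19]
r9 m[S→φ2] = [31, 28]
r9 m[S→φ3] = [21, 19]
r9 m[K→φ2] = [0, 0]
r9 m[Q→φ0] = [19, 13]
r9 m[Q→φ3] = [11, 17]
no fixed point within 9 rounds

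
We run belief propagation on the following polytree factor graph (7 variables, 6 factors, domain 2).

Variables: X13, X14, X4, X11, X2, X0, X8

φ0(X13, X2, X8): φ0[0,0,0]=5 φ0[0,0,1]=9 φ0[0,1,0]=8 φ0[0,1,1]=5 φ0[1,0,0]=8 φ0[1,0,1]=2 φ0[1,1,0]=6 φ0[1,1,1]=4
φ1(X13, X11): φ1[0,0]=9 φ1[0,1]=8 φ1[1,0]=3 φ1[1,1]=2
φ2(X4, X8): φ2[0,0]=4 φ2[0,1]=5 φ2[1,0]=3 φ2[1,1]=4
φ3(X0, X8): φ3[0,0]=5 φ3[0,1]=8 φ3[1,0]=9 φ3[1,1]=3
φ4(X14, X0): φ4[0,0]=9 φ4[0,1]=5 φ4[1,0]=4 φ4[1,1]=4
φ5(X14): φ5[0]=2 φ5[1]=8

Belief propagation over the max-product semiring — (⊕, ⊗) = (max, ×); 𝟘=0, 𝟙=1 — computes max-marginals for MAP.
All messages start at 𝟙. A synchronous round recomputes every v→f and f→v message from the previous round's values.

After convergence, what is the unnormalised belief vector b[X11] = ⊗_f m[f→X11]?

b[X11] = [103680, 92160]

init: all messages = 𝟙 over 2 values
r1 m[φ0→X13] = [9, 8]
r1 m[φ0→X2] = [9, 8]
r1 m[φ0→X8] = [8, 9]
r1 m[φ1→X13] = [9, 3]
r1 m[φ1→X11] = [9, 8]
r1 m[φ2→X4] = [5, 4]
r1 m[φ2→X8] = [4, 5]
r1 m[φ3→X0] = [8, 9]
r1 m[φ3→X8] = [9, 8]
r1 m[φ4→X14] = [9, 4]
r1 m[φ4→X0] = [9, 5]
r1 m[φ5→X14] = [2, 8]
r1 m[X13→φ0] = [1, 1]
r1 m[X13→φ1] = [1, 1]
r1 m[X14→φ4] = [1, 1]
r1 m[X14→φ5] = [1, 1]
r1 m[X4→φ2] = [1, 1]
r1 m[X11→φ1] = [1, 1]
r1 m[X2→φ0] = [1, 1]
r1 m[X0→φ3] = [1, 1]
r1 m[X0→φ4] = [1, 1]
r1 m[X8→φ0] = [1, 1]
r1 m[X8→φ2] = [1, 1]
r1 m[X8→φ3] = [1, 1]
r2 m[φ0→X13] = [9, 8]
r2 m[φ0→X2] = [9, 8]
r2 m[φ0→X8] = [8, 9]
r2 m[φ1→X13] = [9, 3]
r2 m[φ1→X11] = [9, 8]
r2 m[φ2→X4] = [5, 4]
r2 m[φ2→X8] = [4, 5]
r2 m[φ3→X0] = [8, 9]
r2 m[φ3→X8] = [9, 8]
r2 m[φ4→X14] = [9, 4]
r2 m[φ4→X0] = [9, 5]
r2 m[φ5→X14] = [2, 8]
r2 m[X13→φ0] = [9, 3]
r2 m[X13→φ1] = [9, 8]
r2 m[X14→φ4] = [2, 8]
r2 m[X14→φ5] = [9, 4]
r2 m[X4→φ2] = [1, 1]
r2 m[X11→φ1] = [1, 1]
r2 m[X2→φ0] = [1, 1]
r2 m[X0→φ3] = [9, 5]
r2 m[X0→φ4] = [8, 9]
r2 m[X8→φ0] = [36, 40]
r2 m[X8→φ2] = [72, 72]
r2 m[X8→φ3] = [32, 45]
r3 m[φ0→X13] = [360, 288]
r3 m[φ0→X2] = [3240, 2592]
r3 m[φ0→X8] = [72, 81]
r3 m[φ1→X13] = [9, 3]
r3 m[φ1→X11] = [81, 72]
r3 m[φ2→X4] = [360, 288]
r3 m[φ2→X8] = [4, 5]
r3 m[φ3→X0] = [360, 288]
r3 m[φ3→X8] = [45, 72]
r3 m[φ4→X14] = [72, 36]
r3 m[φ4→X0] = [32, 32]
r3 m[φ5→X14] = [2, 8]
r3 m[X13→φ0] = [9, 3]
r3 m[X13→φ1] = [9, 8]
r3 m[X14→φ4] = [2, 8]
r3 m[X14→φ5] = [9, 4]
r3 m[X4→φ2] = [1, 1]
r3 m[X11→φ1] = [1, 1]
r3 m[X2→φ0] = [1, 1]
r3 m[X0→φ3] = [9, 5]
r3 m[X0→φ4] = [8, 9]
r3 m[X8→φ0] = [36, 40]
r3 m[X8→φ2] = [72, 72]
r3 m[X8→φ3] = [32, 45]
r4 m[φ0→X13] = [360, 288]
r4 m[φ0→X2] = [3240, 2592]
r4 m[φ0→X8] = [72, 81]
r4 m[φ1→X13] = [9, 3]
r4 m[φ1→X11] = [81, 72]
r4 m[φ2→X4] = [360, 288]
r4 m[φ2→X8] = [4, 5]
r4 m[φ3→X0] = [360, 288]
r4 m[φ3→X8] = [45, 72]
r4 m[φ4→X14] = [72, 36]
r4 m[φ4→X0] = [32, 32]
r4 m[φ5→X14] = [2, 8]
r4 m[X13→φ0] = [9, 3]
r4 m[X13→φ1] = [360, 288]
r4 m[X14→φ4] = [2, 8]
r4 m[X14→φ5] = [72, 36]
r4 m[X4→φ2] = [1, 1]
r4 m[X11→φ1] = [1, 1]
r4 m[X2→φ0] = [1, 1]
r4 m[X0→φ3] = [32, 32]
r4 m[X0→φ4] = [360, 288]
r4 m[X8→φ0] = [180, 360]
r4 m[X8→φ2] = [3240, 5832]
r4 m[X8→φ3] = [288, 405]
r5 m[φ0→X13] = [3240, 1440]
r5 m[φ0→X2] = [29160, 16200]
r5 m[φ0→X8] = [72, 81]
r5 m[φ1→X13] = [9, 3]
r5 m[φ1→X11] = [3240, 2880]
r5 m[φ2→X4] = [29160, 23328]
r5 m[φ2→X8] = [4, 5]
r5 m[φ3→X0] = [3240, 2592]
r5 m[φ3→X8] = [288, 256]
r5 m[φ4→X14] = [3240, 1440]
r5 m[φ4→X0] = [32, 32]
r5 m[φ5→X14] = [2, 8]
r5 m[X13→φ0] = [9, 3]
r5 m[X13→φ1] = [360, 288]
r5 m[X14→φ4] = [2, 8]
r5 m[X14→φ5] = [72, 36]
r5 m[X4→φ2] = [1, 1]
r5 m[X11→φ1] = [1, 1]
r5 m[X2→φ0] = [1, 1]
r5 m[X0→φ3] = [32, 32]
r5 m[X0→φ4] = [360, 288]
r5 m[X8→φ0] = [180, 360]
r5 m[X8→φ2] = [3240, 5832]
r5 m[X8→φ3] = [288, 405]
r6 m[φ0→X13] = [3240, 1440]
r6 m[φ0→X2] = [29160, 16200]
r6 m[φ0→X8] = [72, 81]
r6 m[φ1→X13] = [9, 3]
r6 m[φ1→X11] = [3240, 2880]
r6 m[φ2→X4] = [29160, 23328]
r6 m[φ2→X8] = [4, 5]
r6 m[φ3→X0] = [3240, 2592]
r6 m[φ3→X8] = [288, 256]
r6 m[φ4→X14] = [3240, 1440]
r6 m[φ4→X0] = [32, 32]
r6 m[φ5→X14] = [2, 8]
r6 m[X13→φ0] = [9, 3]
r6 m[X13→φ1] = [3240, 1440]
r6 m[X14→φ4] = [2, 8]
r6 m[X14→φ5] = [3240, 1440]
r6 m[X4→φ2] = [1, 1]
r6 m[X11→φ1] = [1, 1]
r6 m[X2→φ0] = [1, 1]
r6 m[X0→φ3] = [32, 32]
r6 m[X0→φ4] = [3240, 2592]
r6 m[X8→φ0] = [1152, 1280]
r6 m[X8→φ2] = [20736, 20736]
r6 m[X8→φ3] = [288, 405]
r7 m[φ0→X13] = [11520, 9216]
r7 m[φ0→X2] = [103680, 82944]
r7 m[φ0→X8] = [72, 81]
r7 m[φ1→X13] = [9, 3]
r7 m[φ1→X11] = [29160, 25920]
r7 m[φ2→X4] = [103680, 82944]
r7 m[φ2→X8] = [4, 5]
r7 m[φ3→X0] = [3240, 2592]
r7 m[φ3→X8] = [288, 256]
r7 m[φ4→X14] = [29160, 12960]
r7 m[φ4→X0] = [32, 32]
r7 m[φ5→X14] = [2, 8]
r7 m[X13→φ0] = [9, 3]
r7 m[X13→φ1] = [3240, 1440]
r7 m[X14→φ4] = [2, 8]
r7 m[X14→φ5] = [3240, 1440]
r7 m[X4→φ2] = [1, 1]
r7 m[X11→φ1] = [1, 1]
r7 m[X2→φ0] = [1, 1]
r7 m[X0→φ3] = [32, 32]
r7 m[X0→φ4] = [3240, 2592]
r7 m[X8→φ0] = [1152, 1280]
r7 m[X8→φ2] = [20736, 20736]
r7 m[X8→φ3] = [288, 405]
r8 m[φ0→X13] = [11520, 9216]
r8 m[φ0→X2] = [103680, 82944]
r8 m[φ0→X8] = [72, 81]
r8 m[φ1→X13] = [9, 3]
r8 m[φ1→X11] = [29160, 25920]
r8 m[φ2→X4] = [103680, 82944]
r8 m[φ2→X8] = [4, 5]
r8 m[φ3→X0] = [3240, 2592]
r8 m[φ3→X8] = [288, 256]
r8 m[φ4→X14] = [29160, 12960]
r8 m[φ4→X0] = [32, 32]
r8 m[φ5→X14] = [2, 8]
r8 m[X13→φ0] = [9, 3]
r8 m[X13→φ1] = [11520, 9216]
r8 m[X14→φ4] = [2, 8]
r8 m[X14→φ5] = [29160, 12960]
r8 m[X4→φ2] = [1, 1]
r8 m[X11→φ1] = [1, 1]
r8 m[X2→φ0] = [1, 1]
r8 m[X0→φ3] = [32, 32]
r8 m[X0→φ4] = [3240, 2592]
r8 m[X8→φ0] = [1152, 1280]
r8 m[X8→φ2] = [20736, 20736]
r8 m[X8→φ3] = [288, 405]
r9 m[φ0→X13] = [11520, 9216]
r9 m[φ0→X2] = [103680, 82944]
r9 m[φ0→X8] = [72, 81]
r9 m[φ1→X13] = [9, 3]
r9 m[φ1→X11] = [103680, 92160]
r9 m[φ2→X4] = [103680, 82944]
r9 m[φ2→X8] = [4, 5]
r9 m[φ3→X0] = [3240, 2592]
r9 m[φ3→X8] = [288, 256]
r9 m[φ4→X14] = [29160, 12960]
r9 m[φ4→X0] = [32, 32]
r9 m[φ5→X14] = [2, 8]
r9 m[X13→φ0] = [9, 3]
r9 m[X13→φ1] = [11520, 9216]
r9 m[X14→φ4] = [2, 8]
r9 m[X14→φ5] = [29160, 12960]
r9 m[X4→φ2] = [1, 1]
r9 m[X11→φ1] = [1, 1]
r9 m[X2→φ0] = [1, 1]
r9 m[X0→φ3] = [32, 32]
r9 m[X0→φ4] = [3240, 2592]
r9 m[X8→φ0] = [1152, 1280]
r9 m[X8→φ2] = [20736, 20736]
r9 m[X8→φ3] = [288, 405]
r10 m[φ0→X13] = [11520, 9216]
r10 m[φ0→X2] = [103680, 82944]
r10 m[φ0→X8] = [72, 81]
r10 m[φ1→X13] = [9, 3]
r10 m[φ1→X11] = [103680, 92160]
r10 m[φ2→X4] = [103680, 82944]
r10 m[φ2→X8] = [4, 5]
r10 m[φ3→X0] = [3240, 2592]
r10 m[φ3→X8] = [288, 256]
r10 m[φ4→X14] = [29160, 12960]
r10 m[φ4→X0] = [32, 32]
r10 m[φ5→X14] = [2, 8]
r10 m[X13→φ0] = [9, 3]
r10 m[X13→φ1] = [11520, 9216]
r10 m[X14→φ4] = [2, 8]
r10 m[X14→φ5] = [29160, 12960]
r10 m[X4→φ2] = [1, 1]
r10 m[X11→φ1] = [1, 1]
r10 m[X2→φ0] = [1, 1]
r10 m[X0→φ3] = [32, 32]
r10 m[X0→φ4] = [3240, 2592]
r10 m[X8→φ0] = [1152, 1280]
r10 m[X8→φ2] = [20736, 20736]
r10 m[X8→φ3] = [288, 405]
fixed point reached at round 10
b[X11] = ⊗ incoming = [103680, 92160]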